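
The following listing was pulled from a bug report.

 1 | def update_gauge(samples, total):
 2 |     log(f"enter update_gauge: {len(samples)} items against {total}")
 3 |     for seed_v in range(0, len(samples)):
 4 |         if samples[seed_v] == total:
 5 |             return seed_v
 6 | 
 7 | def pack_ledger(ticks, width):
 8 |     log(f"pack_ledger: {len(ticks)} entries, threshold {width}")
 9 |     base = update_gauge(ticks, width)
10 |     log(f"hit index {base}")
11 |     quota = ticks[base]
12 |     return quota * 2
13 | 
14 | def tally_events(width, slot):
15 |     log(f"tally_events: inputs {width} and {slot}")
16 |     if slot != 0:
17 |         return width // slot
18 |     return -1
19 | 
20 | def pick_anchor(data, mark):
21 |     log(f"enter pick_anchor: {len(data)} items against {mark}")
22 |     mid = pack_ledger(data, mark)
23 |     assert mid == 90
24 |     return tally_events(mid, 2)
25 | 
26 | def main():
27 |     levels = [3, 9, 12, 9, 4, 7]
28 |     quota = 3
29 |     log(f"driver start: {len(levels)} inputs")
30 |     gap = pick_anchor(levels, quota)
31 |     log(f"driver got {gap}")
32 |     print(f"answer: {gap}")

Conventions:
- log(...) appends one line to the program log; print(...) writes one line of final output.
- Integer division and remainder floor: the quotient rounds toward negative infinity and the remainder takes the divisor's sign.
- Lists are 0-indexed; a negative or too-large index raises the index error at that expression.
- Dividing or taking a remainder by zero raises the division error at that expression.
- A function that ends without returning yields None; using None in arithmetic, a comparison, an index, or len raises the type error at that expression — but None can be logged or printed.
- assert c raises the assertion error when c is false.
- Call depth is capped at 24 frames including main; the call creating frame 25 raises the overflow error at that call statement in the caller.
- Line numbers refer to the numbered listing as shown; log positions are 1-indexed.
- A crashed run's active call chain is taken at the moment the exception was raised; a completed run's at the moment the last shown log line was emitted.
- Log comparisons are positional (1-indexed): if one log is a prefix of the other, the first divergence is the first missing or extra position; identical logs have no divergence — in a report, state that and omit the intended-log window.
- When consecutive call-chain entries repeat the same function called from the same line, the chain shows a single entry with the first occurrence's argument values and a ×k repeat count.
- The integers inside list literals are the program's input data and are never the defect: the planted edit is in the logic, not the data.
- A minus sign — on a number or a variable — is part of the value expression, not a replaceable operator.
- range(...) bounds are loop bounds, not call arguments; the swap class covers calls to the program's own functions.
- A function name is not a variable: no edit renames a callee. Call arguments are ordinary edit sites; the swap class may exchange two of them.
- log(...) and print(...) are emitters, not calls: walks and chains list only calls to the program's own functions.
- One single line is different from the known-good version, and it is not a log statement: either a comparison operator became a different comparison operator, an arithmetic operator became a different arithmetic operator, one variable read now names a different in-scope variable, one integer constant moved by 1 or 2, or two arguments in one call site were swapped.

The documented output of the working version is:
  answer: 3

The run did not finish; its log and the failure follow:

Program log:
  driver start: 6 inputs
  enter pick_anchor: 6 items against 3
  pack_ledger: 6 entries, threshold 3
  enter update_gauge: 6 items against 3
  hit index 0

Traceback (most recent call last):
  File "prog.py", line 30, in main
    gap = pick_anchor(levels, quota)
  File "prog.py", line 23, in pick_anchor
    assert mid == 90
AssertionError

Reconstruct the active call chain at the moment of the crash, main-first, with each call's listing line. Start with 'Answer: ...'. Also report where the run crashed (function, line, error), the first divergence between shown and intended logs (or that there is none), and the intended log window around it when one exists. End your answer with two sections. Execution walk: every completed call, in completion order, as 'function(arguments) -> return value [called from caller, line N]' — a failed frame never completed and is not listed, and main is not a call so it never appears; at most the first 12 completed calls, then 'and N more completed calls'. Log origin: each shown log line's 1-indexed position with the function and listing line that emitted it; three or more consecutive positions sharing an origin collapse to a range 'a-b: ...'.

Answer: main -> pick_anchor (called at line 30).
The tell: After 5 matching log lines the faulty run goes silent, while the working version continues with 'tally_events: inputs 6 and 2'.
Crash: pick_anchor, line 23, AssertionError.
First divergence: position 6 — the faulty run's log ends after 5 lines; the working version continues with 'tally_events: inputs 6 and 2'.
Intended log window:
  4: enter update_gauge: 6 items against 3
  5: hit index 0
  6: tally_events: inputs 6 and 2
  7: driver got 3
Execution walk:
  update_gauge([3, 9, 12, 9, 4, 7], 3) -> 0  [called from pack_ledger, line 9]
  pack_ledger([3, 9, 12, 9, 4, 7], 3) -> 6  [called from pick_anchor, line 22]
Log line origins:
  1: logged in main at line 29
  2: logged in pick_anchor at line 21
  3: logged in pack_ledger at line 8
  4: logged in update_gauge at line 2
  5: logged in pack_ledger at line 10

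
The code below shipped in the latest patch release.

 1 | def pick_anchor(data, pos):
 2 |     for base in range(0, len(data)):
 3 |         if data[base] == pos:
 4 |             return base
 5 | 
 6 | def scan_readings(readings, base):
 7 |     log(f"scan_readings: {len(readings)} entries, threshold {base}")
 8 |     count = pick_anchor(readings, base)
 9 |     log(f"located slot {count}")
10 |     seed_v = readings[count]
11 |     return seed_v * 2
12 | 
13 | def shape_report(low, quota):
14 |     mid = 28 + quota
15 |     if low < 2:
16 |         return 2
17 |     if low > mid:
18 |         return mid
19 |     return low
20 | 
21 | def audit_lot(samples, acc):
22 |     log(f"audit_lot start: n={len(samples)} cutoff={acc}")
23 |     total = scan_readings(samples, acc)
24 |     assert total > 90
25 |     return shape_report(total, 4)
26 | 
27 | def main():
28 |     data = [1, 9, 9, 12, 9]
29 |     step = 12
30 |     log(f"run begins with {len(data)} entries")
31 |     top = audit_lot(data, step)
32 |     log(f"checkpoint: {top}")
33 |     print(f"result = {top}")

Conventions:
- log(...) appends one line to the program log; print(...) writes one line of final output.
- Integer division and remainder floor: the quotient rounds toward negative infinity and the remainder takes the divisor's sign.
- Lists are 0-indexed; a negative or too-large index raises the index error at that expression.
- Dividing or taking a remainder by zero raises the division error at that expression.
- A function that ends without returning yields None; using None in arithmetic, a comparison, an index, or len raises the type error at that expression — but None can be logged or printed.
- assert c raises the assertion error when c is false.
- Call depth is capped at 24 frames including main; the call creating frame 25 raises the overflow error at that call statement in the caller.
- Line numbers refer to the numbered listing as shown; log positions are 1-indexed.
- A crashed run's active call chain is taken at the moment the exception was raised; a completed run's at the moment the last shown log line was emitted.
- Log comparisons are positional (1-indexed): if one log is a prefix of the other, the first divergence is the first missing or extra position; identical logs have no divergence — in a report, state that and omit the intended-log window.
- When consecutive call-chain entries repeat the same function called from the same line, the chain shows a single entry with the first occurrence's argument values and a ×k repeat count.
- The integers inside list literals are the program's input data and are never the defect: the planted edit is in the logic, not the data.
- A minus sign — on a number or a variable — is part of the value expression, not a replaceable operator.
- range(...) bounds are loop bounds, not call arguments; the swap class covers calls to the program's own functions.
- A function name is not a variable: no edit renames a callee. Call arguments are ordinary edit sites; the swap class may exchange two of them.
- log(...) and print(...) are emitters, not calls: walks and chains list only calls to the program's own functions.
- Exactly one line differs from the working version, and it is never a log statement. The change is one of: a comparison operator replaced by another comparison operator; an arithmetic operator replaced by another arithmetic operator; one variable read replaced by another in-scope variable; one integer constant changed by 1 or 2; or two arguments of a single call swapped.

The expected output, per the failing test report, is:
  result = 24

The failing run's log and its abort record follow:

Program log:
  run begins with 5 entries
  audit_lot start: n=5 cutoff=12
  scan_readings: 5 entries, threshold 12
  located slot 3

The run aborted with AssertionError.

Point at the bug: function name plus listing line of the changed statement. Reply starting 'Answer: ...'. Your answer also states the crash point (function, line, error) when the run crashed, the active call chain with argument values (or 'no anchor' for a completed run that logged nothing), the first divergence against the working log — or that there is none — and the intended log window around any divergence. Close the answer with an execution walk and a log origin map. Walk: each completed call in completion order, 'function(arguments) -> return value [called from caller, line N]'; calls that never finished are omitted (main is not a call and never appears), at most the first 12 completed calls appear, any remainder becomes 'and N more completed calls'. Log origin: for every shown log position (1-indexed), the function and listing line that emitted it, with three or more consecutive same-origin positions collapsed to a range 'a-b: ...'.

Answer: the defect is in audit_lot at line 24.
The tell: The faulty run's log stops after 4 lines; the working version's next line would be 'checkpoint: 24'.
Crash: audit_lot, line 24, AssertionError.
Call chain: main -> audit_lot([1, 9, 9, 12, 9], 12) (called at line 31).
First divergence: position 5; the shown log stops at 4 lines while the working version next logs 'checkpoint: 24'.
Intended log window:
  3: scan_readings: 5 entries, threshold 12
  4: located slot 3
  5: checkpoint: 24
Execution walk:
  pick_anchor([1, 9, 9, 12, 9], 12) -> 3  [called from scan_readings, line 8]
  scan_readings([1, 9, 9, 12, 9], 12) -> 24  [called from audit_lot, line 23]
Origin of each log line:
  1: emitted by main (line 30)
  2: emitted by audit_lot (line 22)
  3: emitted by scan_readings (line 7)
  4: emitted by scan_readings (line 9)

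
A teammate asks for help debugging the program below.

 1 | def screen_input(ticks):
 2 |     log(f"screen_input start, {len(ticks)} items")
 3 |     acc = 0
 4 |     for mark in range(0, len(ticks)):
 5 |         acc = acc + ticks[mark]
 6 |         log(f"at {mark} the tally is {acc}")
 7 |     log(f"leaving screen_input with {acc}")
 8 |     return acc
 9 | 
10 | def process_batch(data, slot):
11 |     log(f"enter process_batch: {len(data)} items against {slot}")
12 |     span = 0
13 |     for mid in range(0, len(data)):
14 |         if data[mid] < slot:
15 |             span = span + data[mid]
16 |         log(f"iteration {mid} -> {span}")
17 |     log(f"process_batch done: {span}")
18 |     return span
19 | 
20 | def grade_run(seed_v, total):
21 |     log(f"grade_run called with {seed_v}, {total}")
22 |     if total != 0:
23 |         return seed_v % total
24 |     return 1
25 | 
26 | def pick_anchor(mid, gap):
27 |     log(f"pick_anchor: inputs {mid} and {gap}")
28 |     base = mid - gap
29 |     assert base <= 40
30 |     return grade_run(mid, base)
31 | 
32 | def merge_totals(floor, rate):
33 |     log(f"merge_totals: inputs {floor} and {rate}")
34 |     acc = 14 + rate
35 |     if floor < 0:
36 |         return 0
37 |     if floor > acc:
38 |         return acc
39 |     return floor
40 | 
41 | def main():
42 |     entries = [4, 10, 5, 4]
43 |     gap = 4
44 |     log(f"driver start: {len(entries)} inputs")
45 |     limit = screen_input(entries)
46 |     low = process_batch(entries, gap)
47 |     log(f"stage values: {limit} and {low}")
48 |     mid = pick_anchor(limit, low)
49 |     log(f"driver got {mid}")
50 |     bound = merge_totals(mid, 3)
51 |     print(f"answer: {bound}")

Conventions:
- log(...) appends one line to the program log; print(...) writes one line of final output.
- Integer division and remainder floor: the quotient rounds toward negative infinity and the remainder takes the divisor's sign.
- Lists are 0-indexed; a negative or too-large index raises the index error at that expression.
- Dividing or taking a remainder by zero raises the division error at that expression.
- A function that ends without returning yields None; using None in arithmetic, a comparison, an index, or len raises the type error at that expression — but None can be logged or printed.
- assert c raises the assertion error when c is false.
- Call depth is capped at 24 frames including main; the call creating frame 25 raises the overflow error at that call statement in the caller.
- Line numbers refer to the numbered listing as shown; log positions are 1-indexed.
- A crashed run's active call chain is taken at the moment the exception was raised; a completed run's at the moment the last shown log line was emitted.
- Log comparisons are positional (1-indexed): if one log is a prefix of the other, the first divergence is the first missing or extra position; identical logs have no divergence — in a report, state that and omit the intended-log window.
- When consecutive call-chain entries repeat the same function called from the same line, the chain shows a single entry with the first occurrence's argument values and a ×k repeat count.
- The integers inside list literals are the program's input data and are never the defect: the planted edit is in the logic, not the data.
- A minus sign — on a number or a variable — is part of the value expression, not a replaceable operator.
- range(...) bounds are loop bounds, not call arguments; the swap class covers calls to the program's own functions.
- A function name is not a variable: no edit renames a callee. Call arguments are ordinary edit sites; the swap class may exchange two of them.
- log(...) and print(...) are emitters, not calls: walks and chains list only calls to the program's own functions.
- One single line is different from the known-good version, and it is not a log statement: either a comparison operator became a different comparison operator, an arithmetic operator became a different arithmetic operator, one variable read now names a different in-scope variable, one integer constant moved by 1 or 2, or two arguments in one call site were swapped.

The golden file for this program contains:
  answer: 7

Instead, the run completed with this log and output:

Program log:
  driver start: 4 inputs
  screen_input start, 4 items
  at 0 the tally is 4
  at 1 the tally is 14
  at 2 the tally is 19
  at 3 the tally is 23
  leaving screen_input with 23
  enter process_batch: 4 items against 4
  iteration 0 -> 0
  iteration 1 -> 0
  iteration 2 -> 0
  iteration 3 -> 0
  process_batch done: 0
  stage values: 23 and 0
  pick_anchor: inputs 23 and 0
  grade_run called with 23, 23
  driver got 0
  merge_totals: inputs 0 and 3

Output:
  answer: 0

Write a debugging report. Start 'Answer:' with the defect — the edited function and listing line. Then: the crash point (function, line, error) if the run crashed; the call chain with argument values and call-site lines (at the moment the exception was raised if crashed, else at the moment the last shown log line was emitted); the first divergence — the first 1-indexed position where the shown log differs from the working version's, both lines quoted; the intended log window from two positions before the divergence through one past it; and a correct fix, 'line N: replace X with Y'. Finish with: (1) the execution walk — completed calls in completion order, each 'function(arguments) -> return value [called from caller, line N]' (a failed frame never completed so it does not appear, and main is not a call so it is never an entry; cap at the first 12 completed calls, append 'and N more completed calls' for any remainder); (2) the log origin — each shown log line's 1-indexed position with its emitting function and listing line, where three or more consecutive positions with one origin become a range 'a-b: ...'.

Answer: the defect is in process_batch at line 14.
Core observation: At log position 10 the runs split — shown 'iteration 1 -> 0', but the working version logs 'iteration 1 -> 10'.
Call chain: main -> merge_totals(0, 3) (called at line 50).
First divergence: at position 10 the run shows 'iteration 1 -> 0' where the working version logs 'iteration 1 -> 10'.
Intended log window:
  8: enter process_batch: 4 items against 4
  9: iteration 0 -> 0
  10: iteration 1 -> 10
  11: iteration 2 -> 15
Execution walk:
  screen_input([4, 10, 5, 4]) -> 23  [called from main, line 45]
  process_batch([4, 10, 5, 4], 4) -> 0  [called from main, line 46]
  grade_run(23, 23) -> 0  [called from pick_anchor, line 30]
  pick_anchor(23, 0) -> 0  [called from main, line 48]
  merge_totals(0, 3) -> 0  [called from main, line 50]
Log line origins:
  1: logged in main at line 44
  2: logged in screen_input at line 2
  3-6: logged in screen_input at line 6
  7: logged in screen_input at line 7
  8: logged in process_batch at line 11
  9-12: logged in process_batch at line 16
  13: logged in process_batch at line 17
  14: logged in main at line 47
  15: logged in pick_anchor at line 27
  16: logged in grade_run at line 21
  17: logged in main at line 49
  18: logged in merge_totals at line 33
A correct fix: line 14: replace `<` with `>`.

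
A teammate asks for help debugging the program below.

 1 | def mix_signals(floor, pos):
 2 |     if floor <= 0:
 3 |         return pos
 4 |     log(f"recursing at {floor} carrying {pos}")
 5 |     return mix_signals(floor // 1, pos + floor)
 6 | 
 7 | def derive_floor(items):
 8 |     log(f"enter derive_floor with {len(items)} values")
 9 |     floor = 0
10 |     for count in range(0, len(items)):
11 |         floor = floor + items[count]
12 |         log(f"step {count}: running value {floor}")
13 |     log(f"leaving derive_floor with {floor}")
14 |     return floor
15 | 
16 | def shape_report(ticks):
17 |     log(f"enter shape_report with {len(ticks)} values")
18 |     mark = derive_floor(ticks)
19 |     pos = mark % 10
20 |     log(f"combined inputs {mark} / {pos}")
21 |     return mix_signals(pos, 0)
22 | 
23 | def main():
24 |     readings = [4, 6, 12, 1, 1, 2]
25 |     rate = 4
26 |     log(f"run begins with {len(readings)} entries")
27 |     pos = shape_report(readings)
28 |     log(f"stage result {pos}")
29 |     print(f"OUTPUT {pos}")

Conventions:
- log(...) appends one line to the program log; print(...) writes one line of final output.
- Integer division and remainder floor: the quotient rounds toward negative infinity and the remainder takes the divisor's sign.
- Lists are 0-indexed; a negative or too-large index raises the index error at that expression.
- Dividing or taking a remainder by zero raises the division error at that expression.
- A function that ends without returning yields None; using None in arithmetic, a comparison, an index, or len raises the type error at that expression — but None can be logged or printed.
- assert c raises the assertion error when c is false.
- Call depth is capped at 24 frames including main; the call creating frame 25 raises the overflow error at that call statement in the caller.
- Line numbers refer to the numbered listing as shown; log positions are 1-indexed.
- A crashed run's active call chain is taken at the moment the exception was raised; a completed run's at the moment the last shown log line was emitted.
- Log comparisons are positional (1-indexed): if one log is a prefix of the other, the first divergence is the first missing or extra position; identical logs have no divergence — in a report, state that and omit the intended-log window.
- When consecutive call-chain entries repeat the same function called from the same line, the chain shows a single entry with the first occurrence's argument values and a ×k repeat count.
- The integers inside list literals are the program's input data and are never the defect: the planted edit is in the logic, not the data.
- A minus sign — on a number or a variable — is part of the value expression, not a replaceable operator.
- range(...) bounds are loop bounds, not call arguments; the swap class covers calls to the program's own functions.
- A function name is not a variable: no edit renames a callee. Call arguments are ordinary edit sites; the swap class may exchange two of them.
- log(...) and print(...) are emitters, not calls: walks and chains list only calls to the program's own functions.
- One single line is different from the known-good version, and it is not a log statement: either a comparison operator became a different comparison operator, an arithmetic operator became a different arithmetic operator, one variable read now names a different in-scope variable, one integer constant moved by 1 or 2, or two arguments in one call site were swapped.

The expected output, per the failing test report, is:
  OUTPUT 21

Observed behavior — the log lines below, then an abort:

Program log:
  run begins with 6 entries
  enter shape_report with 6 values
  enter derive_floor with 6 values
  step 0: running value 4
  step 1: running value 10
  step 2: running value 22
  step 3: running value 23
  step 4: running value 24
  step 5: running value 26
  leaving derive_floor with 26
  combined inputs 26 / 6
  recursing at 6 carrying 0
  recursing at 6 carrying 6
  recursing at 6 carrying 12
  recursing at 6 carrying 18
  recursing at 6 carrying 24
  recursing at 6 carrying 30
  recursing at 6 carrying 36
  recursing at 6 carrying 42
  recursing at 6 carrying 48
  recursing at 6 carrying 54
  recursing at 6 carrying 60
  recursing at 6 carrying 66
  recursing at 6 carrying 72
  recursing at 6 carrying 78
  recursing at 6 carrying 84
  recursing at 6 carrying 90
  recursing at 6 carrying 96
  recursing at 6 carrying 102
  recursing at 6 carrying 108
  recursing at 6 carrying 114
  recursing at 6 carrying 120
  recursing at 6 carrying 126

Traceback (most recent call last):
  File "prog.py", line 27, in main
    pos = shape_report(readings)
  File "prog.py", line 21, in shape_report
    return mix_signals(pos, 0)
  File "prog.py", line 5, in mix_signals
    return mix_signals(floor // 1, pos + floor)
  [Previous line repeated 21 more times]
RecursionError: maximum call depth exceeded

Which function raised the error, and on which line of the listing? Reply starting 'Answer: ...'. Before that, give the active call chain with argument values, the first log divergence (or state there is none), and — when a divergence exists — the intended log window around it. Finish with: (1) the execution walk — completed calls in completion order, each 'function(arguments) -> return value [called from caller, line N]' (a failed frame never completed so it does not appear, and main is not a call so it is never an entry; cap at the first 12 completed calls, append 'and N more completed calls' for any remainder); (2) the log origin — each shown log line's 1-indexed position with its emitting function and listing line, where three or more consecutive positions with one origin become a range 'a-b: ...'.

Answer: the error was raised in mix_signals, line 5.
Key fact: Everything matches until log position 13, which reads 'recursing at 6 carrying 6' in place of 'recursing at 5 carrying 6'.
Call chain: main -> shape_report([4, 6, 12, 1, 1, 2]) (called at line 27) -> mix_signals(6, 0) (called at line 21) -> mix_signals(6, 6) (called at line 5) ×21.
First divergence: position 13 — the shown line 'recursing at 6 carrying 6' should read 'recursing at 5 carrying 6'.
Intended log window:
  11: combined inputs 26 / 6
  12: recursing at 6 carrying 0
  13: recursing at 5 carrying 6
  14: recursing at 4 carrying 11
Execution walk:
  derive_floor([4, 6, 12, 1, 1, 2]) -> 26  [called from shape_report, line 18]
Log origin:
  1 — main, line 26
  2 — shape_report, line 17
  3 — derive_floor, line 8
  4-9 — derive_floor, line 12
  10 — derive_floor, line 13
  11 — shape_report, line 20
  12-33 — mix_signals, line 4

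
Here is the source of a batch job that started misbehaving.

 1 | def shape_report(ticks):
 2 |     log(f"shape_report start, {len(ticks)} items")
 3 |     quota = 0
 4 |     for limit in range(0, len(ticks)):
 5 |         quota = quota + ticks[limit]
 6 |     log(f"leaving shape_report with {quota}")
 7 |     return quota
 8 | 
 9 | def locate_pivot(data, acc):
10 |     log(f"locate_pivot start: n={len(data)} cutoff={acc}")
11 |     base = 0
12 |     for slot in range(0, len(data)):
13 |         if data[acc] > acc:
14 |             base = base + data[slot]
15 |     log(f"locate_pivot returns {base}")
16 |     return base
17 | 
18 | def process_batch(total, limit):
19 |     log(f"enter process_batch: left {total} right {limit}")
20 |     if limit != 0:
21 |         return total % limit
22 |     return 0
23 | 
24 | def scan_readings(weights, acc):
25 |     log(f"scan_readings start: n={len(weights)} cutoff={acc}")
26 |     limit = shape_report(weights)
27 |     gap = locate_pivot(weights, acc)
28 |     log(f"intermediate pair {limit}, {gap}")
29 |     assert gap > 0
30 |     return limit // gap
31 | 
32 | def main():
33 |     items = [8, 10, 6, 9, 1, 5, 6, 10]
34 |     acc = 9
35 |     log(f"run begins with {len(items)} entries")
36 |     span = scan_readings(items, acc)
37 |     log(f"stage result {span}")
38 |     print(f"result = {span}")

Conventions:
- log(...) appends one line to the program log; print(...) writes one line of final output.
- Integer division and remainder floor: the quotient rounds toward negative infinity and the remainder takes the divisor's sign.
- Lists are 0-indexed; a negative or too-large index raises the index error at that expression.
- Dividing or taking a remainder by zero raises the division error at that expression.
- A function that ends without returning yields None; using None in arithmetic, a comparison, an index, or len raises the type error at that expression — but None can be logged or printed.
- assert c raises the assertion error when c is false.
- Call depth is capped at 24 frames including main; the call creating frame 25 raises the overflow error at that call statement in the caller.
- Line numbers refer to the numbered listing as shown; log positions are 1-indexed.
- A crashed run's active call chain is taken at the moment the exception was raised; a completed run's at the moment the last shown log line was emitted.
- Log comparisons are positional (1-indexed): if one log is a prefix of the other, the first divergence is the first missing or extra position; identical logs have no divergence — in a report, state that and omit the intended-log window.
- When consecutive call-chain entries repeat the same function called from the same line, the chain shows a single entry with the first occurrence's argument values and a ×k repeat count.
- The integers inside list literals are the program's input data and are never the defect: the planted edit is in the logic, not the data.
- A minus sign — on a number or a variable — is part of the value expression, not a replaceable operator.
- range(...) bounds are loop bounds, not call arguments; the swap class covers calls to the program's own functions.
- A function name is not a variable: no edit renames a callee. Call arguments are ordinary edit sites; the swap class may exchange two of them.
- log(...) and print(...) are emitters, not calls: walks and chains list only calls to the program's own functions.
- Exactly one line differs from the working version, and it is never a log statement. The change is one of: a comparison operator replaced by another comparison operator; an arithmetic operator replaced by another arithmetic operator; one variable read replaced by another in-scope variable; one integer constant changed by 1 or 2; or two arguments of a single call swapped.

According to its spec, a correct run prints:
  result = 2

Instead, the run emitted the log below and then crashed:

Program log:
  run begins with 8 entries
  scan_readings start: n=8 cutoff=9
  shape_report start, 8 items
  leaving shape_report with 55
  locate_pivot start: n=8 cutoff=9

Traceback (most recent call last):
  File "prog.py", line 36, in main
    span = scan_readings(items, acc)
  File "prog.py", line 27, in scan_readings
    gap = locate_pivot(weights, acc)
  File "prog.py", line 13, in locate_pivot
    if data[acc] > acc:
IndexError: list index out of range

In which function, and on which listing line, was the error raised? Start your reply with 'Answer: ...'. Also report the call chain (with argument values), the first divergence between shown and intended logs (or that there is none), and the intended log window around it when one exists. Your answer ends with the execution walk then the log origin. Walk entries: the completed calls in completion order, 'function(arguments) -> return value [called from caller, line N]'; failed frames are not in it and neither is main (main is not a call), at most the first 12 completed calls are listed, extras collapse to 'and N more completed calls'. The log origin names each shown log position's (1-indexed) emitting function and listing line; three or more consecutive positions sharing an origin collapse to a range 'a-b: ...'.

Answer: the error was raised in locate_pivot, line 13.
The tell: A complete run would log 'locate_pivot returns 20' next, but this one stopped at 5 lines.
Call chain: main -> scan_readings([8, 10, 6, 9, 1, 5, 6, 10], 9) (called at line 36) -> locate_pivot([8, 10, 6, 9, 1, 5, 6, 10], 9) (called at line 27).
First divergence: position 6 — after 5 matching lines the faulty run goes silent; intended next line 'locate_pivot returns 20'.
Intended log window:
  4: leaving shape_report with 55
  5: locate_pivot start: n=8 cutoff=9
  6: locate_pivot returns 20
  7: intermediate pair 55, 20
Execution walk:
  shape_report([8, 10, 6, 9, 1, 5, 6, 10]) -> 55  [called from scan_readings, line 26]
Log origin:
  1: logged in main at line 35
  2: logged in scan_readings at line 25
  3: logged in shape_report at line 2
  4: logged in shape_report at line 6
  5: logged in locate_pivot at line 10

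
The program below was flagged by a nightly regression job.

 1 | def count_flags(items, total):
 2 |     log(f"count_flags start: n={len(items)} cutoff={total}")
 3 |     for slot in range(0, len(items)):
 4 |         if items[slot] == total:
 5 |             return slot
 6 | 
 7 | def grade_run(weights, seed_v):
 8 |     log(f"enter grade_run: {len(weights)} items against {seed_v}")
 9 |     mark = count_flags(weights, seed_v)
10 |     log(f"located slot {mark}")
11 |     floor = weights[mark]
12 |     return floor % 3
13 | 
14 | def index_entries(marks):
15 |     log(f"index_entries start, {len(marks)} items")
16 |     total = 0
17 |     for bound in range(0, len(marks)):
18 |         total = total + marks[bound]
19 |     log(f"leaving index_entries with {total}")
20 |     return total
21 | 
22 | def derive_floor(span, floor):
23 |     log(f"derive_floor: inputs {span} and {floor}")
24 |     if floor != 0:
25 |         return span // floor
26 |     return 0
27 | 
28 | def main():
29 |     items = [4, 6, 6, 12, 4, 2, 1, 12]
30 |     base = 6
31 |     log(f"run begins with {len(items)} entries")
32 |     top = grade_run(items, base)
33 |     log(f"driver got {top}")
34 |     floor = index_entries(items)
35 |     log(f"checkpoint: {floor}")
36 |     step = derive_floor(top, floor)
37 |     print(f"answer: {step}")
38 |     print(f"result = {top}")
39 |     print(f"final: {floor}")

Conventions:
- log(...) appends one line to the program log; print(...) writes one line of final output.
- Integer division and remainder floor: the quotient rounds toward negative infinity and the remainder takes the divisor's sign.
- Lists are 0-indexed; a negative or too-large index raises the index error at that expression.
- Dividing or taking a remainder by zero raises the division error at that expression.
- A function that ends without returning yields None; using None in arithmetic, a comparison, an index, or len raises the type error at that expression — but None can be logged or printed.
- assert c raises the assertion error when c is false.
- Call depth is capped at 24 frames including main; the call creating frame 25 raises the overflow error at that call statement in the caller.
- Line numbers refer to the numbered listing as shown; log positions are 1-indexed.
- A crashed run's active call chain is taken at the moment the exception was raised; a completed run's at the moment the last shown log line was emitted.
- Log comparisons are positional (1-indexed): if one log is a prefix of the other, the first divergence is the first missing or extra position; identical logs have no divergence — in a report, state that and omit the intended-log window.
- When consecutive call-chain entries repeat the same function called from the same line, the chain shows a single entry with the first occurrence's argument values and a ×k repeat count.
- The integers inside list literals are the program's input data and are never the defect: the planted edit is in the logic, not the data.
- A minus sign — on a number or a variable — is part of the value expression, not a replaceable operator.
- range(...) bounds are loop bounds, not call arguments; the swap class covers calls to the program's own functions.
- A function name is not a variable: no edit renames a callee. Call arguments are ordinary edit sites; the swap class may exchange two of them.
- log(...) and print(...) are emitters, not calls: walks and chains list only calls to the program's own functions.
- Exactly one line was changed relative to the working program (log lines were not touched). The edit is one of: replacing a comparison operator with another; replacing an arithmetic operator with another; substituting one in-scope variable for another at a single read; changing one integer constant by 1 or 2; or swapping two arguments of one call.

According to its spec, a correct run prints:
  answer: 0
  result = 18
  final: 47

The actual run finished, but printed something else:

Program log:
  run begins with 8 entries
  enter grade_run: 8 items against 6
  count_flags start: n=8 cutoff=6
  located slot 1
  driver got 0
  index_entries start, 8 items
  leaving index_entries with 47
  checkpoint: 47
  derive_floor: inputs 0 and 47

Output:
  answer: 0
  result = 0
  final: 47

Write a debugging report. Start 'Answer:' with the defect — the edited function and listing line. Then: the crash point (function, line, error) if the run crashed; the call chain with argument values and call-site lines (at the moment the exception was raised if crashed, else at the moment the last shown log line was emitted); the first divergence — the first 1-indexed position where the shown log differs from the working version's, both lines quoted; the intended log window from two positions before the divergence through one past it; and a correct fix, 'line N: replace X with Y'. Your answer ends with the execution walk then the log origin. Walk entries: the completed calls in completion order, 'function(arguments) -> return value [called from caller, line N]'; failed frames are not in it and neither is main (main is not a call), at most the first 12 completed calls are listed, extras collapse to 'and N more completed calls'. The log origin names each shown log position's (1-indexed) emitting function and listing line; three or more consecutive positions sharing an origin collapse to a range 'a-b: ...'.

Answer: the defect is in grade_run at line 12.
Key observation: The earliest visible damage is log position 5 — 'driver got 0' rather than the intended 'driver got 18'.
Call chain: main -> derive_floor(0, 47) (called at line 36).
First divergence: position 5; shown 'driver got 0' vs intended 'driver got 18'.
Intended log window:
  3: count_flags start: n=8 cutoff=6
  4: located slot 1
  5: driver got 18
  6: index_entries start, 8 items
Execution walk:
  count_flags([4, 6, 6, 12, 4, 2, 1, 12], 6) -> 1  [called from grade_run, line 9]
  grade_run([4, 6, 6, 12, 4, 2, 1, 12], 6) -> 0  [called from main, line 32]
  index_entries([4, 6, 6, 12, 4, 2, 1, 12]) -> 47  [called from main, line 34]
  derive_floor(0, 47) -> 0  [called from main, line 36]
Origin of each log line:
  1 — main, line 31
  2 — grade_run, line 8
  3 — count_flags, line 2
  4 — grade_run, line 10
  5 — main, line 33
  6 — index_entries, line 15
  7 — index_entries, line 19
  8 — main, line 35
  9 — derive_floor, line 23
A correct fix: line 12: replace `%` with `*`.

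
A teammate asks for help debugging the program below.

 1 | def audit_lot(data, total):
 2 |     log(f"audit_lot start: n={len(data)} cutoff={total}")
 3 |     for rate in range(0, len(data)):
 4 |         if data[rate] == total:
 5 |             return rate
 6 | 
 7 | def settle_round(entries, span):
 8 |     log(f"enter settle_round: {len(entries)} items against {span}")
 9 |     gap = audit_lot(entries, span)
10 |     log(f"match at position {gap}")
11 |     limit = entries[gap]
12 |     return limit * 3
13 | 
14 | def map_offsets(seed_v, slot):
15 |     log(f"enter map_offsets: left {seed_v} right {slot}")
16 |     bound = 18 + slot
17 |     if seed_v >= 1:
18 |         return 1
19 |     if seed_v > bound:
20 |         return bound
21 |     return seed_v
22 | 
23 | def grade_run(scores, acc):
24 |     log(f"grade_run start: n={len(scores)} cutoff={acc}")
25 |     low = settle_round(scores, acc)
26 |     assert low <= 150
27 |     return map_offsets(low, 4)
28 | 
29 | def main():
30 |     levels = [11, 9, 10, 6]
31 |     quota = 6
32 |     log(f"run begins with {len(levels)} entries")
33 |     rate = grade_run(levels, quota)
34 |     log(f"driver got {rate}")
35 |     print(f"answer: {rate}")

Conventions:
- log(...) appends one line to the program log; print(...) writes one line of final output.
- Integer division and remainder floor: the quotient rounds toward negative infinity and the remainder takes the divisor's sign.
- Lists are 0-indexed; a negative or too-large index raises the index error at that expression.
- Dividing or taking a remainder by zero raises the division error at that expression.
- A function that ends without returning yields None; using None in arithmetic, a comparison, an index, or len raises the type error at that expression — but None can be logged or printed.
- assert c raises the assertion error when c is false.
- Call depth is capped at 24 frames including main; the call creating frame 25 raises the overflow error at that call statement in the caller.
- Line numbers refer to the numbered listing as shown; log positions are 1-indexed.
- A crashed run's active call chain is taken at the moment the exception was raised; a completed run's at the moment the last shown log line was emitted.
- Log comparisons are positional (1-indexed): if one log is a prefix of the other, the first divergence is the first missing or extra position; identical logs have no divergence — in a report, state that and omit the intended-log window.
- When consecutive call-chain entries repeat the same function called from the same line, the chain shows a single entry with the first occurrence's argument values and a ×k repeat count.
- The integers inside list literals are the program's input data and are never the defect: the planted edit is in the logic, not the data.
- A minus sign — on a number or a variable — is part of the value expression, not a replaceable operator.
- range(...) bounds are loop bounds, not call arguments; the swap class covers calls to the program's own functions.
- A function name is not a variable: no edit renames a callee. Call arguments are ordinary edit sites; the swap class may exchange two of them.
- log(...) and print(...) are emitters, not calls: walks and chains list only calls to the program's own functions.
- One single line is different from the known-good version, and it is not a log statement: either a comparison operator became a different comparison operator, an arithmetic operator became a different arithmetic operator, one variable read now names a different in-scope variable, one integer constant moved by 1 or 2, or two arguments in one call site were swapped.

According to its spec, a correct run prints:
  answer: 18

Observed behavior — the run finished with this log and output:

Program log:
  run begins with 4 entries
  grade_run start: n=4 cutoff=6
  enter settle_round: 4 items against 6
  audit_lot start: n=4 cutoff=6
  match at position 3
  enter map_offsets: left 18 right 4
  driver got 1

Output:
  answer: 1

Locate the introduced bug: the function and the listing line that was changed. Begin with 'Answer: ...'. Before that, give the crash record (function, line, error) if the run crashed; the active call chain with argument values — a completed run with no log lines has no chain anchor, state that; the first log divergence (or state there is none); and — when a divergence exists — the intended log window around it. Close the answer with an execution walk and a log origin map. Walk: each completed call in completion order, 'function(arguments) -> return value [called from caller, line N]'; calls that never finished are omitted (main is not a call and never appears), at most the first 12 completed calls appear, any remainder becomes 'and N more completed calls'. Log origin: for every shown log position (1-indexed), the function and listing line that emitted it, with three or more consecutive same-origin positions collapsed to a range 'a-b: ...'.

Answer: the defect is in map_offsets at line 17.
Key fact: Position 7 is the first bad log line: 'driver got 1' should read 'driver got 18'.
Call chain: main.
First divergence: position 7 — the shown line 'driver got 1' should read 'driver got 18'.
Intended log window:
  5: match at position 3
  6: enter map_offsets: left 18 right 4
  7: driver got 18
Execution walk:
  audit_lot([11, 9, 10, 6], 6) -> 3  [called from settle_round, line 9]
  settle_round([11, 9, 10, 6], 6) -> 18  [called from grade_run, line 25]
  map_offsets(18, 4) -> 1  [called from grade_run, line 27]
  grade_run([11, 9, 10, 6], 6) -> 1  [called from main, line 33]
Origin of each log line:
  1: logged in main at line 32
  2: logged in grade_run at line 24
  3: logged in settle_round at line 8
  4: logged in audit_lot at line 2
  5: logged in settle_round at line 10
  6: logged in map_offsets at line 15
  7: logged in main at line 34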